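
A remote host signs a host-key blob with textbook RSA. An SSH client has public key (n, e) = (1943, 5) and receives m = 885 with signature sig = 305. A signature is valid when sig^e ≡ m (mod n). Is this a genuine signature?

forged

Squares mod 1943: sig^1≡305, sig^2≡1704, sig^4≡774
5 = 4 + 1, so sig^5 ≡ 774·305 ≡ 967 (mod 1943)
967 ≠ 885, so verification fails.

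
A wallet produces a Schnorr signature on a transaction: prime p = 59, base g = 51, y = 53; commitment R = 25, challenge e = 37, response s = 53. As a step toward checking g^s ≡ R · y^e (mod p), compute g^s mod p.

41

51^2 = 2601 ≡ 5
51^4 ≡ 5^2 = 25
51^8 ≡ 25^2 = 625 ≡ 35
51^16 ≡ 35^2 = 1225 ≡ 45
51^32 ≡ 45^2 = 2025 ≡ 19
53 = 32 + 16 + 4 + 1, so 51^53 ≡ 19·45·25·51 ≡ 41 (mod 59)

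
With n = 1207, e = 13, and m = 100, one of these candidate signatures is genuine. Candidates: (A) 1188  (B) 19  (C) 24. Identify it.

Candidate A: Squares mod 1207: 1188^1≡1188, 1188^2≡361, 1188^4≡1172, 1188^8≡18; 13 = 8 + 4 + 1, so 1188^13 ≡ 18·1172·1188 ≡ 1107 (mod 1207)
Candidate B: Squares mod 1207: 19^1≡19, 19^2≡361, 19^4≡1172, 19^8≡18; 13 = 8 + 4 + 1, so 19^13 ≡ 18·1172·19 ≡ 100 (mod 1207)
  → matches m = 100
Candidate C: Squares mod 1207: 24^1≡24, 24^2≡576, 24^4≡1058, 24^8≡475; 13 = 8 + 4 + 1, so 24^13 ≡ 475·1058·24 ≡ 856 (mod 1207)

B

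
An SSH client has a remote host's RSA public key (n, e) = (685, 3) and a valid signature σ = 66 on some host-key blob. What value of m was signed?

Squares mod 685: σ^1≡66, σ^2≡246
3 = 2 + 1, so σ^3 ≡ 246·66 ≡ 481 (mod 685)

481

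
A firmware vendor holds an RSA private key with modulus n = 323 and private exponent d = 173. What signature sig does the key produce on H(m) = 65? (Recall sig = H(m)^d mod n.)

107

(H(m))^2 ≡ 65^2 = 4225 ≡ 26
(H(m))^4 ≡ 26^2 = 676 ≡ 30
(H(m))^8 ≡ 30^2 = 900 ≡ 254
(H(m))^16 ≡ 254^2 = 64516 ≡ 239
(H(m))^32 ≡ 239^2 = 57121 ≡ 273
(H(m))^64 ≡ 273^2 = 74529 ≡ 239
(H(m))^128 ≡ 239^2 = 57121 ≡ 273
173 = 128 + 32 + 8 + 4 + 1, so (H(m))^173 ≡ 273·273·254·30·65 ≡ 107 (mod 323)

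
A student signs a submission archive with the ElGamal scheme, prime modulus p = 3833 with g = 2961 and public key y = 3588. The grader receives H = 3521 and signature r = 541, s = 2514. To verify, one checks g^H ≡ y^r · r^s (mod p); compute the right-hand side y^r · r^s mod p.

3588^541 mod 3833 = 3265
541^2514 mod 3833 = 3368
y^r · r^s ≡ 3265·3368 = 10996520 ≡ 3476 (mod 3833)

3476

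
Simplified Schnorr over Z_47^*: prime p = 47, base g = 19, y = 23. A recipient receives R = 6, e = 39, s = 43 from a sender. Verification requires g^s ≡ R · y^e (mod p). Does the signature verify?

g^s mod p:
19^2 = 361 ≡ 32
19^4 ≡ 32^2 = 1024 ≡ 37
19^8 ≡ 37^2 = 1369 ≡ 6
19^16 ≡ 6^2 = 36
19^32 ≡ 36^2 = 1296 ≡ 27
43 = 32 + 8 + 2 + 1, so 19^43 ≡ 27·6·32·19 ≡ 31 (mod 47)
R · y^e mod p:
23^2 = 529 ≡ 12
23^4 ≡ 12^2 = 144 ≡ 3
23^8 ≡ 3^2 = 9
23^16 ≡ 9^2 = 81 ≡ 34
23^32 ≡ 34^2 = 1156 ≡ 28
39 = 32 + 4 + 2 + 1, so 23^39 ≡ 28·3·12·23 ≡ 13 (mod 47)
6·13 = 78 ≡ 31 (mod 47)
31 ≡ 31 (mod 47); signature holds.

verifies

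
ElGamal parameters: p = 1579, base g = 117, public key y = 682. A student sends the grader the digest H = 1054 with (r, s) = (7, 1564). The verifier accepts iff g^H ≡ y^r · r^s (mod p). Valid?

no

Left side g^H mod p:
Squares mod 1579: 117^1≡117, 117^2≡1057, 117^4≡896, 117^8≡684, 117^16≡472, 117^32≡145, 117^64≡498, 117^128≡101, 117^256≡727, 117^512≡1143, 117^1024≡616
1054 = 1024 + 16 + 8 + 4 + 2, so 117^1054 ≡ 616·472·684·896·1057 ≡ 1057 (mod 1579)
Right side y^r · r^s mod p:
Squares mod 1579: 682^1≡682, 682^2≡898, 682^4≡1114
7 = 4 + 2 + 1, so 682^7 ≡ 1114·898·682 ≡ 963 (mod 1579)
Squares mod 1579: 7^1≡7, 7^2≡49, 7^4≡822, 7^8≡1451, 7^16≡594, 7^32≡719, 7^64≡628, 7^128≡1213, 7^256≡1320, 7^512≡763, 7^1024≡1097
1564 = 1024 + 512 + 16 + 8 + 4, so 7^1564 ≡ 1097·763·594·1451·822 ≡ 763 (mod 1579)
963·763 = 734769 ≡ 534 (mod 1579)
1057 ≠ 534, so verification fails.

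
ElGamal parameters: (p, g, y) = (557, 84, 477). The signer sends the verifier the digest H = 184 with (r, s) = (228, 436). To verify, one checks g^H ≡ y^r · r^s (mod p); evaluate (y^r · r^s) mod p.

477^2 = 227529 ≡ 273
477^4 ≡ 273^2 = 74529 ≡ 448
477^8 ≡ 448^2 = 200704 ≡ 184
477^16 ≡ 184^2 = 33856 ≡ 436
477^32 ≡ 436^2 = 190096 ≡ 159
477^64 ≡ 159^2 = 25281 ≡ 216
477^128 ≡ 216^2 = 46656 ≡ 425
228 = 128 + 64 + 32 + 4, so 477^228 ≡ 425·216·159·448 ≡ 36 (mod 557)
228^2 = 51984 ≡ 183
228^4 ≡ 183^2 = 33489 ≡ 69
228^8 ≡ 69^2 = 4761 ≡ 305
228^16 ≡ 305^2 = 93025 ≡ 6
228^32 ≡ 6^2 = 36
228^64 ≡ 36^2 = 1296 ≡ 182
228^128 ≡ 182^2 = 33124 ≡ 261
228^256 ≡ 261^2 = 68121 ≡ 167
436 = 256 + 128 + 32 + 16 + 4, so 228^436 ≡ 167·261·36·6·69 ≡ 460 (mod 557)
y^r · r^s ≡ 36·460 = 16560 ≡ 407 (mod 557)

407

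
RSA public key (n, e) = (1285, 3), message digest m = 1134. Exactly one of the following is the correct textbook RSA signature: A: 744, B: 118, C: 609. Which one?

Candidate A: 744^3 mod 1285 = 1134
  → matches m = 1134
Candidate B: 118^3 mod 1285 = 802
Candidate C: 609^3 mod 1285 = 794

A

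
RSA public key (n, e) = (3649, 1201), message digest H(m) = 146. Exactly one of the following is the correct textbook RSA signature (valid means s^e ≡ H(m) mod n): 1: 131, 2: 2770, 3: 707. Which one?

Candidate 1: Squares mod 3649: 131^1≡131, 131^2≡2565, 131^4≡78, 131^8≡2435, 131^16≡3249, 131^32≡3093, 131^64≡2620, 131^128≡631, 131^256≡420, 131^512≡1248, 131^1024≡3030; 1201 = 1024 + 128 + 32 + 16 + 1, so 131^1201 ≡ 3030·631·3093·3249·131 ≡ 2304 (mod 3649)
Candidate 2: Squares mod 3649: 2770^1≡2770, 2770^2≡2702, 2770^4≡2804, 2770^8≡2470, 2770^16≡3421, 2770^32≡898, 2770^64≡3624, 2770^128≡625, 2770^256≡182, 2770^512≡283, 2770^1024≡3460; 1201 = 1024 + 128 + 32 + 16 + 1, so 2770^1201 ≡ 3460·625·898·3421·2770 ≡ 146 (mod 3649)
  → matches H(m) = 146
Candidate 3: Squares mod 3649: 707^1≡707, 707^2≡3585, 707^4≡447, 707^8≡2763, 707^16≡461, 707^32≡879, 707^64≡2702, 707^128≡2804, 707^256≡2470, 707^512≡3421, 707^1024≡898; 1201 = 1024 + 128 + 32 + 16 + 1, so 707^1201 ≡ 898·2804·879·461·707 ≡ 1117 (mod 3649)

2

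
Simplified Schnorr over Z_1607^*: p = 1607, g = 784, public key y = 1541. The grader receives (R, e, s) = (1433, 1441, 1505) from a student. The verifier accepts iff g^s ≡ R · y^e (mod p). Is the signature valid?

invalid

g^s mod p:
Squares mod 1607: 784^1≡784, 784^2≡782, 784^4≡864, 784^8≡848, 784^16≡775, 784^32≡1214, 784^64≡177, 784^128≡796, 784^256≡458, 784^512≡854, 784^1024≡1345
1505 = 1024 + 256 + 128 + 64 + 32 + 1, so 784^1505 ≡ 1345·458·796·177·1214·784 ≡ 147 (mod 1607)
R · y^e mod p:
Squares mod 1607: 1541^1≡1541, 1541^2≡1142, 1541^4≡887, 1541^8≡946, 1541^16≡1424, 1541^32≡1349, 1541^64≡677, 1541^128≡334, 1541^256≡673, 1541^512≡1362, 1541^1024≡566
1441 = 1024 + 256 + 128 + 32 + 1, so 1541^1441 ≡ 566·673·334·1349·1541 ≡ 919 (mod 1607)
1433·919 = 1316927 ≡ 794 (mod 1607)
147 ≠ 794; the check fails.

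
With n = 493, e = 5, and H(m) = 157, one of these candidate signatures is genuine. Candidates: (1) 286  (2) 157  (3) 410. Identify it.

Candidate 1: Squares mod 493: 286^1≡286, 286^2≡451, 286^4≡285; 5 = 4 + 1, so 286^5 ≡ 285·286 ≡ 165 (mod 493)
Candidate 2: Squares mod 493: 157^1≡157, 157^2≡492, 157^4≡1; 5 = 4 + 1, so 157^5 ≡ 1·157 ≡ 157 (mod 493)
  → matches H(m) = 157
Candidate 3: Squares mod 493: 410^1≡410, 410^2≡480, 410^4≡169; 5 = 4 + 1, so 410^5 ≡ 169·410 ≡ 270 (mod 493)

2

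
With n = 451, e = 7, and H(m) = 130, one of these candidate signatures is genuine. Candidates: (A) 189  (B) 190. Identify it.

Candidate A: 189^7 mod 451 = 359
Candidate B: 190^7 mod 451 = 130
  → matches H(m) = 130

B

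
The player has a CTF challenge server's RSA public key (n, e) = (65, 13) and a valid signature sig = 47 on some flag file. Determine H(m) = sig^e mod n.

sig^2 ≡ 47^2 = 2209 ≡ 64
sig^4 ≡ 64^2 = 4096 ≡ 1
sig^8 ≡ 1^2 = 1
13 = 8 + 4 + 1, so sig^13 ≡ 1·1·47 ≡ 47 (mod 65)

47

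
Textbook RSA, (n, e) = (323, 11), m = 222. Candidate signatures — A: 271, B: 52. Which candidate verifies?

B

Candidate A: 271^2 = 73441 ≡ 120; 271^4 ≡ 120^2 = 14400 ≡ 188; 271^8 ≡ 188^2 = 35344 ≡ 137; 11 = 8 + 2 + 1, so 271^11 ≡ 137·120·271 ≡ 101 (mod 323)
Candidate B: 52^2 = 2704 ≡ 120; 52^4 ≡ 120^2 = 14400 ≡ 188; 52^8 ≡ 188^2 = 35344 ≡ 137; 11 = 8 + 2 + 1, so 52^11 ≡ 137·120·52 ≡ 222 (mod 323)
  → matches m = 222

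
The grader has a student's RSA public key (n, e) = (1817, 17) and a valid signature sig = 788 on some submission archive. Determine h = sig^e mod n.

1806

sig^17 mod 1817 = 1806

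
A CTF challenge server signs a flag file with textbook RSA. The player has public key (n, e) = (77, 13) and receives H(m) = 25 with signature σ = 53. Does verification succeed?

passes

σ^2 ≡ 53^2 = 2809 ≡ 37
σ^4 ≡ 37^2 = 1369 ≡ 60
σ^8 ≡ 60^2 = 3600 ≡ 58
13 = 8 + 4 + 1, so σ^13 ≡ 58·60·53 ≡ 25 (mod 77)
25 = H(m), so the signature checks out.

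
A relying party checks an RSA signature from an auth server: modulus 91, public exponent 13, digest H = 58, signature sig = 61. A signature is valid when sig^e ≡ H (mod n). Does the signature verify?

sig^2 ≡ 61^2 = 3721 ≡ 81
sig^4 ≡ 81^2 = 6561 ≡ 9
sig^8 ≡ 9^2 = 81
13 = 8 + 4 + 1, so sig^13 ≡ 81·9·61 ≡ 61 (mod 91)
sig^13 mod 91 = 61, but H = 58.

does not verify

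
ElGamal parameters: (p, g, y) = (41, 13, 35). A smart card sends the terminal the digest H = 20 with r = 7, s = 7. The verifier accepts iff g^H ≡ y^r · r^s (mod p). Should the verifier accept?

Left side g^H mod p:
13^2 = 169 ≡ 5
13^4 ≡ 5^2 = 25
13^8 ≡ 25^2 = 625 ≡ 10
13^16 ≡ 10^2 = 100 ≡ 18
20 = 16 + 4, so 13^20 ≡ 18·25 ≡ 40 (mod 41)
Right side y^r · r^s mod p:
35^2 = 1225 ≡ 36
35^4 ≡ 36^2 = 1296 ≡ 25
7 = 4 + 2 + 1, so 35^7 ≡ 25·36·35 ≡ 12 (mod 41)
7^2 = 49 ≡ 8
7^4 ≡ 8^2 = 64 ≡ 23
7 = 4 + 2 + 1, so 7^7 ≡ 23·8·7 ≡ 17 (mod 41)
12·17 = 204 ≡ 40 (mod 41)
40 ≡ 40 (mod 41), so the signature is genuine.

accept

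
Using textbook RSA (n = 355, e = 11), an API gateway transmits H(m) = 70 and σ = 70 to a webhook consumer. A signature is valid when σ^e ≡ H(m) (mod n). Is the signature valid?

valid

σ^2 ≡ 70^2 = 4900 ≡ 285
σ^4 ≡ 285^2 = 81225 ≡ 285
σ^8 ≡ 285^2 = 81225 ≡ 285
11 = 8 + 2 + 1, so σ^11 ≡ 285·285·70 ≡ 70 (mod 355)
σ^11 mod 355 = 70 matches H(m).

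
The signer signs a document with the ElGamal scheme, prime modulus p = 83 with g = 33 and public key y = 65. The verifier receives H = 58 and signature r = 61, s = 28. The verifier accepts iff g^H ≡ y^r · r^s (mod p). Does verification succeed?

passes

Left side g^H mod p:
33^2 = 1089 ≡ 10
33^4 ≡ 10^2 = 100 ≡ 17
33^8 ≡ 17^2 = 289 ≡ 40
33^16 ≡ 40^2 = 1600 ≡ 23
33^32 ≡ 23^2 = 529 ≡ 31
58 = 32 + 16 + 8 + 2, so 33^58 ≡ 31·23·40·10 ≡ 12 (mod 83)
Right side y^r · r^s mod p:
65^2 = 4225 ≡ 75
65^4 ≡ 75^2 = 5625 ≡ 64
65^8 ≡ 64^2 = 4096 ≡ 29
65^16 ≡ 29^2 = 841 ≡ 11
65^32 ≡ 11^2 = 121 ≡ 38
61 = 32 + 16 + 8 + 4 + 1, so 65^61 ≡ 38·11·29·64·65 ≡ 40 (mod 83)
61^2 = 3721 ≡ 69
61^4 ≡ 69^2 = 4761 ≡ 30
61^8 ≡ 30^2 = 900 ≡ 70
61^16 ≡ 70^2 = 4900 ≡ 3
28 = 16 + 8 + 4, so 61^28 ≡ 3·70·30 ≡ 75 (mod 83)
40·75 = 3000 ≡ 12 (mod 83)
12 ≡ 12 (mod 83), so the signature is genuine.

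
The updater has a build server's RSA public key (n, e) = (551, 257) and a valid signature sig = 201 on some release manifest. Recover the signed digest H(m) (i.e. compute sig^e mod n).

26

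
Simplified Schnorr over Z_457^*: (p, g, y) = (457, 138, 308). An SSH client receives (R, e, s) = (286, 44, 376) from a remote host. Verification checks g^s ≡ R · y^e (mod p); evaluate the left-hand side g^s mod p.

302

Squares mod 457: 138^1≡138, 138^2≡307, 138^4≡107, 138^8≡24, 138^16≡119, 138^32≡451, 138^64≡36, 138^128≡382, 138^256≡141
376 = 256 + 64 + 32 + 16 + 8, so 138^376 ≡ 141·36·451·119·24 ≡ 302 (mod 457)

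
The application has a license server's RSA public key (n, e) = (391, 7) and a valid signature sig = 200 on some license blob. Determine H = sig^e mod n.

225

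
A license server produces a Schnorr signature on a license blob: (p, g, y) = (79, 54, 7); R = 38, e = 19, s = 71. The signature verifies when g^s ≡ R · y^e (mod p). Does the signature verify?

verifies

g^s mod p:
54^2 = 2916 ≡ 72
54^4 ≡ 72^2 = 5184 ≡ 49
54^8 ≡ 49^2 = 2401 ≡ 31
54^16 ≡ 31^2 = 961 ≡ 13
54^32 ≡ 13^2 = 169 ≡ 11
54^64 ≡ 11^2 = 121 ≡ 42
71 = 64 + 4 + 2 + 1, so 54^71 ≡ 42·49·72·54 ≡ 68 (mod 79)
R · y^e mod p:
7^2 = 49
7^4 ≡ 49^2 = 2401 ≡ 31
7^8 ≡ 31^2 = 961 ≡ 13
7^16 ≡ 13^2 = 169 ≡ 11
19 = 16 + 2 + 1, so 7^19 ≡ 11·49·7 ≡ 60 (mod 79)
38·60 = 2280 ≡ 68 (mod 79)
68 ≡ 68 (mod 79); signature holds.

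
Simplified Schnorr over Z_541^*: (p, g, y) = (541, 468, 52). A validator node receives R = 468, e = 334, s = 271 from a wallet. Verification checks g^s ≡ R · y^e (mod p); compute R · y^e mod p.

73

Squares mod 541: 52^1≡52, 52^2≡540, 52^4≡1, 52^8≡1, 52^16≡1, 52^32≡1, 52^64≡1, 52^128≡1, 52^256≡1
334 = 256 + 64 + 8 + 4 + 2, so 52^334 ≡ 1·1·1·1·540 ≡ 540 (mod 541)
R · y^e ≡ 468·540 = 252720 ≡ 73 (mod 541)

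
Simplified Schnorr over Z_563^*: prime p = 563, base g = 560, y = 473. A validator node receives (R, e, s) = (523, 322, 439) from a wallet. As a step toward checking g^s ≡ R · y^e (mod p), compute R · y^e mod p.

473^2 = 223729 ≡ 218
473^4 ≡ 218^2 = 47524 ≡ 232
473^8 ≡ 232^2 = 53824 ≡ 339
473^16 ≡ 339^2 = 114921 ≡ 69
473^32 ≡ 69^2 = 4761 ≡ 257
473^64 ≡ 257^2 = 66049 ≡ 178
473^128 ≡ 178^2 = 31684 ≡ 156
473^256 ≡ 156^2 = 24336 ≡ 127
322 = 256 + 64 + 2, so 473^322 ≡ 127·178·218 ≡ 169 (mod 563)
R · y^e ≡ 523·169 = 88387 ≡ 559 (mod 563)

559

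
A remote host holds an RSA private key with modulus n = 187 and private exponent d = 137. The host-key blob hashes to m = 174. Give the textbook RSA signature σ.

4

m^2 ≡ 174^2 = 30276 ≡ 169
m^4 ≡ 169^2 = 28561 ≡ 137
m^8 ≡ 137^2 = 18769 ≡ 69
m^16 ≡ 69^2 = 4761 ≡ 86
m^32 ≡ 86^2 = 7396 ≡ 103
m^64 ≡ 103^2 = 10609 ≡ 137
m^128 ≡ 137^2 = 18769 ≡ 69
137 = 128 + 8 + 1, so m^137 ≡ 69·69·174 ≡ 4 (mod 187)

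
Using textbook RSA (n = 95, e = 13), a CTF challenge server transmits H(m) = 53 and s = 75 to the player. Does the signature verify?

does not verify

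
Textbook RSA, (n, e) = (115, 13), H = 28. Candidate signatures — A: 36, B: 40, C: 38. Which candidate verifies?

C

Candidate A: Squares mod 115: 36^1≡36, 36^2≡31, 36^4≡41, 36^8≡71; 13 = 8 + 4 + 1, so 36^13 ≡ 71·41·36 ≡ 31 (mod 115)
Candidate B: Squares mod 115: 40^1≡40, 40^2≡105, 40^4≡100, 40^8≡110; 13 = 8 + 4 + 1, so 40^13 ≡ 110·100·40 ≡ 10 (mod 115)
Candidate C: Squares mod 115: 38^1≡38, 38^2≡64, 38^4≡71, 38^8≡96; 13 = 8 + 4 + 1, so 38^13 ≡ 96·71·38 ≡ 28 (mod 115)
  → matches H = 28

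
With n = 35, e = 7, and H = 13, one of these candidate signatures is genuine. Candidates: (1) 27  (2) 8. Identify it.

1

Candidate 1: Squares mod 35: 27^1≡27, 27^2≡29, 27^4≡1; 7 = 4 + 2 + 1, so 27^7 ≡ 1·29·27 ≡ 13 (mod 35)
  → matches H = 13
Candidate 2: Squares mod 35: 8^1≡8, 8^2≡29, 8^4≡1; 7 = 4 + 2 + 1, so 8^7 ≡ 1·29·8 ≡ 22 (mod 35)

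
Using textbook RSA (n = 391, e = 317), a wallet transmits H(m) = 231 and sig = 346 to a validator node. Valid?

yes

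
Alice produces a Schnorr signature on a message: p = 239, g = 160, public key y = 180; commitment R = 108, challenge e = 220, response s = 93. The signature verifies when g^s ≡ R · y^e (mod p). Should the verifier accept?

accept

g^s mod p:
160^2 = 25600 ≡ 27
160^4 ≡ 27^2 = 729 ≡ 12
160^8 ≡ 12^2 = 144
160^16 ≡ 144^2 = 20736 ≡ 182
160^32 ≡ 182^2 = 33124 ≡ 142
160^64 ≡ 142^2 = 20164 ≡ 88
93 = 64 + 16 + 8 + 4 + 1, so 160^93 ≡ 88·182·144·12·160 ≡ 110 (mod 239)
R · y^e mod p:
180^2 = 32400 ≡ 135
180^4 ≡ 135^2 = 18225 ≡ 61
180^8 ≡ 61^2 = 3721 ≡ 136
180^16 ≡ 136^2 = 18496 ≡ 93
180^32 ≡ 93^2 = 8649 ≡ 45
180^64 ≡ 45^2 = 2025 ≡ 113
180^128 ≡ 113^2 = 12769 ≡ 102
220 = 128 + 64 + 16 + 8 + 4, so 180^220 ≡ 102·113·93·136·61 ≡ 32 (mod 239)
108·32 = 3456 ≡ 110 (mod 239)
110 ≡ 110 (mod 239); signature holds.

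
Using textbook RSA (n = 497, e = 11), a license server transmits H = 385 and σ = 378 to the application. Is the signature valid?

σ^2 ≡ 378^2 = 142884 ≡ 245
σ^4 ≡ 245^2 = 60025 ≡ 385
σ^8 ≡ 385^2 = 148225 ≡ 119
11 = 8 + 2 + 1, so σ^11 ≡ 119·245·378 ≡ 112 (mod 497)
σ^11 mod 497 = 112, but H = 385.

invalid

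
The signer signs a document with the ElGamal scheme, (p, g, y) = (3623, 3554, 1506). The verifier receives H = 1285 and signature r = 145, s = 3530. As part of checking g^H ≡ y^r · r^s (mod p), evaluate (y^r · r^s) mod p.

3520

1506^145 mod 3623 = 2301
145^3530 mod 3623 = 2124
y^r · r^s ≡ 2301·2124 = 4887324 ≡ 3520 (mod 3623)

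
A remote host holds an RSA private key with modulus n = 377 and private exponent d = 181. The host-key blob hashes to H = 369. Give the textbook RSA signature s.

330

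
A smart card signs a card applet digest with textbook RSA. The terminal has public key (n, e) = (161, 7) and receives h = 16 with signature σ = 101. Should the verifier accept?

reject

σ^2 ≡ 101^2 = 10201 ≡ 58
σ^4 ≡ 58^2 = 3364 ≡ 144
7 = 4 + 2 + 1, so σ^7 ≡ 144·58·101 ≡ 73 (mod 161)
The recovered value 73 does not match the digest 16.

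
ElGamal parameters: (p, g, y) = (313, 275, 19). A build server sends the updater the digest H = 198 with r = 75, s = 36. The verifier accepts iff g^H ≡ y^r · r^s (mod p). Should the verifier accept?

Left side g^H mod p:
275^2 = 75625 ≡ 192
275^4 ≡ 192^2 = 36864 ≡ 243
275^8 ≡ 243^2 = 59049 ≡ 205
275^16 ≡ 205^2 = 42025 ≡ 83
275^32 ≡ 83^2 = 6889 ≡ 3
275^64 ≡ 3^2 = 9
275^128 ≡ 9^2 = 81
198 = 128 + 64 + 4 + 2, so 275^198 ≡ 81·9·243·192 ≡ 79 (mod 313)
Right side y^r · r^s mod p:
19^2 = 361 ≡ 48
19^4 ≡ 48^2 = 2304 ≡ 113
19^8 ≡ 113^2 = 12769 ≡ 249
19^16 ≡ 249^2 = 62001 ≡ 27
19^32 ≡ 27^2 = 729 ≡ 103
19^64 ≡ 103^2 = 10609 ≡ 280
75 = 64 + 8 + 2 + 1, so 19^75 ≡ 280·249·48·19 ≡ 255 (mod 313)
75^2 = 5625 ≡ 304
75^4 ≡ 304^2 = 92416 ≡ 81
75^8 ≡ 81^2 = 6561 ≡ 301
75^16 ≡ 301^2 = 90601 ≡ 144
75^32 ≡ 144^2 = 20736 ≡ 78
36 = 32 + 4, so 75^36 ≡ 78·81 ≡ 58 (mod 313)
255·58 = 14790 ≡ 79 (mod 313)
79 ≡ 79 (mod 313), so the signature is genuine.

accept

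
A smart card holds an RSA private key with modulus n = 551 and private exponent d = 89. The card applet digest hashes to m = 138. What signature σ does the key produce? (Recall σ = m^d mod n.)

42

m^2 ≡ 138^2 = 19044 ≡ 310
m^4 ≡ 310^2 = 96100 ≡ 226
m^8 ≡ 226^2 = 51076 ≡ 384
m^16 ≡ 384^2 = 147456 ≡ 339
m^32 ≡ 339^2 = 114921 ≡ 313
m^64 ≡ 313^2 = 97969 ≡ 442
89 = 64 + 16 + 8 + 1, so m^89 ≡ 442·339·384·138 ≡ 42 (mod 551)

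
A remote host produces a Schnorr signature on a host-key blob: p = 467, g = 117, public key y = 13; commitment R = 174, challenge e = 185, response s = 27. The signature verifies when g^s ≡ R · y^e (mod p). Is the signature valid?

g^s mod p:
Squares mod 467: 117^1≡117, 117^2≡146, 117^4≡301, 117^8≡3, 117^16≡9
27 = 16 + 8 + 2 + 1, so 117^27 ≡ 9·3·146·117 ≡ 285 (mod 467)
R · y^e mod p:
Squares mod 467: 13^1≡13, 13^2≡169, 13^4≡74, 13^8≡339, 13^16≡39, 13^32≡120, 13^64≡390, 13^128≡325
185 = 128 + 32 + 16 + 8 + 1, so 13^185 ≡ 325·120·39·339·13 ≡ 327 (mod 467)
174·327 = 56898 ≡ 391 (mod 467)
285 ≠ 391; the check fails.

invalid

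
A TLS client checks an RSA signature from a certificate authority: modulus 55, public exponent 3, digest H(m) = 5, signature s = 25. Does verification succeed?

s^3 mod 55 = 5
s^3 mod 55 = 5 matches H(m).

passes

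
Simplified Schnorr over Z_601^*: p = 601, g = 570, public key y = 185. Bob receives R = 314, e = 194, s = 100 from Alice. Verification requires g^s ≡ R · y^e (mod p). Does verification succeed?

g^s mod p:
570^2 = 324900 ≡ 360
570^4 ≡ 360^2 = 129600 ≡ 385
570^8 ≡ 385^2 = 148225 ≡ 379
570^16 ≡ 379^2 = 143641 ≡ 2
570^32 ≡ 2^2 = 4
570^64 ≡ 4^2 = 16
100 = 64 + 32 + 4, so 570^100 ≡ 16·4·385 ≡ 600 (mod 601)
R · y^e mod p:
185^2 = 34225 ≡ 569
185^4 ≡ 569^2 = 323761 ≡ 423
185^8 ≡ 423^2 = 178929 ≡ 432
185^16 ≡ 432^2 = 186624 ≡ 314
185^32 ≡ 314^2 = 98596 ≡ 32
185^64 ≡ 32^2 = 1024 ≡ 423
185^128 ≡ 423^2 = 178929 ≡ 432
194 = 128 + 64 + 2, so 185^194 ≡ 432·423·569 ≡ 178 (mod 601)
314·178 = 55892 ≡ 600 (mod 601)
600 ≡ 600 (mod 601); signature holds.

passes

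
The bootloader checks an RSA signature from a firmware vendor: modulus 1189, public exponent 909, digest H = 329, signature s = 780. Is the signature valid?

Squares mod 1189: s^1≡780, s^2≡821, s^4≡1067, s^8≡616, s^16≡165, s^32≡1067, s^64≡616, s^128≡165, s^256≡1067, s^512≡616
909 = 512 + 256 + 128 + 8 + 4 + 1, so s^909 ≡ 616·1067·165·616·1067·780 ≡ 329 (mod 1189)
329 = H, so the signature checks out.

valid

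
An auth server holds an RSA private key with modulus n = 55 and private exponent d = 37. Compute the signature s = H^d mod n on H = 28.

Squares mod 55: H^1≡28, H^2≡14, H^4≡31, H^8≡26, H^16≡16, H^32≡36
37 = 32 + 4 + 1, so H^37 ≡ 36·31·28 ≡ 8 (mod 55)

8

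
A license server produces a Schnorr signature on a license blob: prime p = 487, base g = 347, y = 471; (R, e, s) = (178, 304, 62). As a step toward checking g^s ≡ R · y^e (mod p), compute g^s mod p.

356

347^2 = 120409 ≡ 120
347^4 ≡ 120^2 = 14400 ≡ 277
347^8 ≡ 277^2 = 76729 ≡ 270
347^16 ≡ 270^2 = 72900 ≡ 337
347^32 ≡ 337^2 = 113569 ≡ 98
62 = 32 + 16 + 8 + 4 + 2, so 347^62 ≡ 98·337·270·277·120 ≡ 356 (mod 487)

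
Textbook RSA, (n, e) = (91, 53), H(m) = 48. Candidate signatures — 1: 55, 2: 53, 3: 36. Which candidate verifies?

Candidate 1: Squares mod 91: 55^1≡55, 55^2≡22, 55^4≡29, 55^8≡22, 55^16≡29, 55^32≡22; 53 = 32 + 16 + 4 + 1, so 55^53 ≡ 22·29·29·55 ≡ 48 (mod 91)
  → matches H(m) = 48
Candidate 2: Squares mod 91: 53^1≡53, 53^2≡79, 53^4≡53, 53^8≡79, 53^16≡53, 53^32≡79; 53 = 32 + 16 + 4 + 1, so 53^53 ≡ 79·53·53·53 ≡ 79 (mod 91)
Candidate 3: Squares mod 91: 36^1≡36, 36^2≡22, 36^4≡29, 36^8≡22, 36^16≡29, 36^32≡22; 53 = 32 + 16 + 4 + 1, so 36^53 ≡ 22·29·29·36 ≡ 43 (mod 91)

1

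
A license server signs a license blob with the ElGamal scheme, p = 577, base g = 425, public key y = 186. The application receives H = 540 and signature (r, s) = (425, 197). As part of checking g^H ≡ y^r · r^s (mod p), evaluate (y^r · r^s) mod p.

Squares mod 577: 186^1≡186, 186^2≡553, 186^4≡576, 186^8≡1, 186^16≡1, 186^32≡1, 186^64≡1, 186^128≡1, 186^256≡1
425 = 256 + 128 + 32 + 8 + 1, so 186^425 ≡ 1·1·1·1·186 ≡ 186 (mod 577)
Squares mod 577: 425^1≡425, 425^2≡24, 425^4≡576, 425^8≡1, 425^16≡1, 425^32≡1, 425^64≡1, 425^128≡1
197 = 128 + 64 + 4 + 1, so 425^197 ≡ 1·1·576·425 ≡ 152 (mod 577)
y^r · r^s ≡ 186·152 = 28272 ≡ 576 (mod 577)

576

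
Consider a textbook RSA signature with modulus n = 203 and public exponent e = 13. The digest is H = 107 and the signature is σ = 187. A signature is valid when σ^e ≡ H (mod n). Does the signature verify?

does not verify

σ^2 ≡ 187^2 = 34969 ≡ 53
σ^4 ≡ 53^2 = 2809 ≡ 170
σ^8 ≡ 170^2 = 28900 ≡ 74
13 = 8 + 4 + 1, so σ^13 ≡ 74·170·187 ≡ 96 (mod 203)
The recovered value 96 does not match the digest 107.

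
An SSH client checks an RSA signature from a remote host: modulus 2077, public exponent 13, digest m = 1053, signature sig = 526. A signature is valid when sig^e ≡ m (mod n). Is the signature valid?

valid

sig^2 ≡ 526^2 = 276676 ≡ 435
sig^4 ≡ 435^2 = 189225 ≡ 218
sig^8 ≡ 218^2 = 47524 ≡ 1830
13 = 8 + 4 + 1, so sig^13 ≡ 1830·218·526 ≡ 1053 (mod 2077)
sig^13 mod 2077 = 1053 matches m.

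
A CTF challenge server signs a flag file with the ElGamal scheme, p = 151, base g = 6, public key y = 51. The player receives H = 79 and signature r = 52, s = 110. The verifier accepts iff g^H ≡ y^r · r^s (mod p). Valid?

no

Left side g^H mod p:
Squares mod 151: 6^1≡6, 6^2≡36, 6^4≡88, 6^8≡43, 6^16≡37, 6^32≡10, 6^64≡100
79 = 64 + 8 + 4 + 2 + 1, so 6^79 ≡ 100·43·88·36·6 ≡ 63 (mod 151)
Right side y^r · r^s mod p:
Squares mod 151: 51^1≡51, 51^2≡34, 51^4≡99, 51^8≡137, 51^16≡45, 51^32≡62
52 = 32 + 16 + 4, so 51^52 ≡ 62·45·99 ≡ 31 (mod 151)
Squares mod 151: 52^1≡52, 52^2≡137, 52^4≡45, 52^8≡62, 52^16≡69, 52^32≡80, 52^64≡58
110 = 64 + 32 + 8 + 4 + 2, so 52^110 ≡ 58·80·62·45·137 ≡ 105 (mod 151)
31·105 = 3255 ≡ 84 (mod 151)
63 ≠ 84, so verification fails.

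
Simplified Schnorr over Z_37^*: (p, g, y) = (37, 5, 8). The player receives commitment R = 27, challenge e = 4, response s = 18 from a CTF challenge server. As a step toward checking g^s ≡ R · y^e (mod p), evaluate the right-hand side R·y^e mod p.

8^2 = 64 ≡ 27
8^4 ≡ 27^2 = 729 ≡ 26
R · y^e ≡ 27·26 = 702 ≡ 36 (mod 37)

36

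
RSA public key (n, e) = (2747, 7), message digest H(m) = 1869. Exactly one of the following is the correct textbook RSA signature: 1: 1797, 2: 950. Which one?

1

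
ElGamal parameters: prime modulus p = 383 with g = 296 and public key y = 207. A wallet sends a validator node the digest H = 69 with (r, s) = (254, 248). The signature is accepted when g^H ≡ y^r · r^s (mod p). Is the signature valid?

Left side g^H mod p:
296^2 = 87616 ≡ 292
296^4 ≡ 292^2 = 85264 ≡ 238
296^8 ≡ 238^2 = 56644 ≡ 343
296^16 ≡ 343^2 = 117649 ≡ 68
296^32 ≡ 68^2 = 4624 ≡ 28
296^64 ≡ 28^2 = 784 ≡ 18
69 = 64 + 4 + 1, so 296^69 ≡ 18·238·296 ≡ 334 (mod 383)
Right side y^r · r^s mod p:
207^2 = 42849 ≡ 336
207^4 ≡ 336^2 = 112896 ≡ 294
207^8 ≡ 294^2 = 86436 ≡ 261
207^16 ≡ 261^2 = 68121 ≡ 330
207^32 ≡ 330^2 = 108900 ≡ 128
207^64 ≡ 128^2 = 16384 ≡ 298
207^128 ≡ 298^2 = 88804 ≡ 331
254 = 128 + 64 + 32 + 16 + 8 + 4 + 2, so 207^254 ≡ 331·298·128·330·261·294·336 ≡ 81 (mod 383)
254^2 = 64516 ≡ 172
254^4 ≡ 172^2 = 29584 ≡ 93
254^8 ≡ 93^2 = 8649 ≡ 223
254^16 ≡ 223^2 = 49729 ≡ 322
254^32 ≡ 322^2 = 103684 ≡ 274
254^64 ≡ 274^2 = 75076 ≡ 8
254^128 ≡ 8^2 = 64
248 = 128 + 64 + 32 + 16 + 8, so 254^248 ≡ 64·8·274·322·223 ≡ 51 (mod 383)
81·51 = 4131 ≡ 301 (mod 383)
334 ≠ 301, so verification fails.

invalid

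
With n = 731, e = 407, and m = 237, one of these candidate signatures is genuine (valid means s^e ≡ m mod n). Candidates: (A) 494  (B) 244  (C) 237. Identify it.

C

Candidate A: Squares mod 731: 494^1≡494, 494^2≡613, 494^4≡35, 494^8≡494, 494^16≡613, 494^32≡35, 494^64≡494, 494^128≡613, 494^256≡35; 407 = 256 + 128 + 16 + 4 + 2 + 1, so 494^407 ≡ 35·613·613·35·613·494 ≡ 494 (mod 731)
Candidate B: Squares mod 731: 244^1≡244, 244^2≡325, 244^4≡361, 244^8≡203, 244^16≡273, 244^32≡698, 244^64≡358, 244^128≡239, 244^256≡103; 407 = 256 + 128 + 16 + 4 + 2 + 1, so 244^407 ≡ 103·239·273·361·325·244 ≡ 184 (mod 731)
Candidate C: Squares mod 731: 237^1≡237, 237^2≡613, 237^4≡35, 237^8≡494, 237^16≡613, 237^32≡35, 237^64≡494, 237^128≡613, 237^256≡35; 407 = 256 + 128 + 16 + 4 + 2 + 1, so 237^407 ≡ 35·613·613·35·613·237 ≡ 237 (mod 731)
  → matches m = 237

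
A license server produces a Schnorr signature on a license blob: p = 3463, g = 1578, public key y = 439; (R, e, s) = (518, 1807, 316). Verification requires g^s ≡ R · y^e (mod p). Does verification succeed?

g^s mod p:
Squares mod 3463: 1578^1≡1578, 1578^2≡187, 1578^4≡339, 1578^8≡642, 1578^16≡67, 1578^32≡1026, 1578^64≡3387, 1578^128≡2313, 1578^256≡3097
316 = 256 + 32 + 16 + 8 + 4, so 1578^316 ≡ 3097·1026·67·642·339 ≡ 1645 (mod 3463)
R · y^e mod p:
Squares mod 3463: 439^1≡439, 439^2≡2256, 439^4≡2389, 439^8≡297, 439^16≡1634, 439^32≡3446, 439^64≡289, 439^128≡409, 439^256≡1057, 439^512≡2163, 439^1024≡56
1807 = 1024 + 512 + 256 + 8 + 4 + 2 + 1, so 439^1807 ≡ 56·2163·1057·297·2389·2256·439 ≡ 418 (mod 3463)
518·418 = 216524 ≡ 1818 (mod 3463)
1645 ≠ 1818; the check fails.

fails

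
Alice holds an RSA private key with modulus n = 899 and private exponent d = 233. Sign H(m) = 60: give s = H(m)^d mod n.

(H(m))^2 ≡ 60^2 = 3600 ≡ 4
(H(m))^4 ≡ 4^2 = 16
(H(m))^8 ≡ 16^2 = 256
(H(m))^16 ≡ 256^2 = 65536 ≡ 808
(H(m))^32 ≡ 808^2 = 652864 ≡ 190
(H(m))^64 ≡ 190^2 = 36100 ≡ 140
(H(m))^128 ≡ 140^2 = 19600 ≡ 721
233 = 128 + 64 + 32 + 8 + 1, so (H(m))^233 ≡ 721·140·190·256·60 ≡ 860 (mod 899)

860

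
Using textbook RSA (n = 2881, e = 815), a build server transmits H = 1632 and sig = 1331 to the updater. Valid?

no

sig^815 mod 2881 = 594
594 ≠ 1632, so verification fails.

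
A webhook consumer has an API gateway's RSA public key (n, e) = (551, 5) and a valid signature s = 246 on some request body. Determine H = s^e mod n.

s^2 ≡ 246^2 = 60516 ≡ 457
s^4 ≡ 457^2 = 208849 ≡ 20
5 = 4 + 1, so s^5 ≡ 20·246 ≡ 512 (mod 551)

512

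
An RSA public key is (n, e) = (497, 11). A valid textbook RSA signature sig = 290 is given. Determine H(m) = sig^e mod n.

404

sig^2 ≡ 290^2 = 84100 ≡ 107
sig^4 ≡ 107^2 = 11449 ≡ 18
sig^8 ≡ 18^2 = 324
11 = 8 + 2 + 1, so sig^11 ≡ 324·107·290 ≡ 404 (mod 497)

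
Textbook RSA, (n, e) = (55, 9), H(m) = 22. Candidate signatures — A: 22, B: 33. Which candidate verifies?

A

Candidate A: Squares mod 55: 22^1≡22, 22^2≡44, 22^4≡11, 22^8≡11; 9 = 8 + 1, so 22^9 ≡ 11·22 ≡ 22 (mod 55)
  → matches H(m) = 22
Candidate B: Squares mod 55: 33^1≡33, 33^2≡44, 33^4≡11, 33^8≡11; 9 = 8 + 1, so 33^9 ≡ 11·33 ≡ 33 (mod 55)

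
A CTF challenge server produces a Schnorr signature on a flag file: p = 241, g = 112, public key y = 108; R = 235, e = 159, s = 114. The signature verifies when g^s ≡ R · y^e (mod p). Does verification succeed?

fails

g^s mod p:
112^2 = 12544 ≡ 12
112^4 ≡ 12^2 = 144
112^8 ≡ 144^2 = 20736 ≡ 10
112^16 ≡ 10^2 = 100
112^32 ≡ 100^2 = 10000 ≡ 119
112^64 ≡ 119^2 = 14161 ≡ 183
114 = 64 + 32 + 16 + 2, so 112^114 ≡ 183·119·100·12 ≡ 47 (mod 241)
R · y^e mod p:
108^2 = 11664 ≡ 96
108^4 ≡ 96^2 = 9216 ≡ 58
108^8 ≡ 58^2 = 3364 ≡ 231
108^16 ≡ 231^2 = 53361 ≡ 100
108^32 ≡ 100^2 = 10000 ≡ 119
108^64 ≡ 119^2 = 14161 ≡ 183
108^128 ≡ 183^2 = 33489 ≡ 231
159 = 128 + 16 + 8 + 4 + 2 + 1, so 108^159 ≡ 231·100·231·58·96·108 ≡ 47 (mod 241)
235·47 = 11045 ≡ 200 (mod 241)
47 ≠ 200; the check fails.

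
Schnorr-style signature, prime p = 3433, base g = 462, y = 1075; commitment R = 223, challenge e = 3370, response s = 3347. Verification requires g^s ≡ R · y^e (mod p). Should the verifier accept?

accept

g^s mod p:
462^2 = 213444 ≡ 598
462^4 ≡ 598^2 = 357604 ≡ 572
462^8 ≡ 572^2 = 327184 ≡ 1049
462^16 ≡ 1049^2 = 1100401 ≡ 1841
462^32 ≡ 1841^2 = 3389281 ≡ 910
462^64 ≡ 910^2 = 828100 ≡ 747
462^128 ≡ 747^2 = 558009 ≡ 1863
462^256 ≡ 1863^2 = 3470769 ≡ 6
462^512 ≡ 6^2 = 36
462^1024 ≡ 36^2 = 1296
462^2048 ≡ 1296^2 = 1679616 ≡ 879
3347 = 2048 + 1024 + 256 + 16 + 2 + 1, so 462^3347 ≡ 879·1296·6·1841·598·462 ≡ 1135 (mod 3433)
R · y^e mod p:
1075^2 = 1155625 ≡ 2137
1075^4 ≡ 2137^2 = 4566769 ≡ 879
1075^8 ≡ 879^2 = 772641 ≡ 216
1075^16 ≡ 216^2 = 46656 ≡ 2027
1075^32 ≡ 2027^2 = 4108729 ≡ 2861
1075^64 ≡ 2861^2 = 8185321 ≡ 1049
1075^128 ≡ 1049^2 = 1100401 ≡ 1841
1075^256 ≡ 1841^2 = 3389281 ≡ 910
1075^512 ≡ 910^2 = 828100 ≡ 747
1075^1024 ≡ 747^2 = 558009 ≡ 1863
1075^2048 ≡ 1863^2 = 3470769 ≡ 6
3370 = 2048 + 1024 + 256 + 32 + 8 + 2, so 1075^3370 ≡ 6·1863·910·2861·216·2137 ≡ 1406 (mod 3433)
223·1406 = 313538 ≡ 1135 (mod 3433)
1135 ≡ 1135 (mod 3433); signature holds.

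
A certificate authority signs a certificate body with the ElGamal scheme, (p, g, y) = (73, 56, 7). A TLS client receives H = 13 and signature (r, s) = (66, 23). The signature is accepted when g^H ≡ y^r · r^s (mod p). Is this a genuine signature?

genuine

Left side g^H mod p:
Squares mod 73: 56^1≡56, 56^2≡70, 56^4≡9, 56^8≡8
13 = 8 + 4 + 1, so 56^13 ≡ 8·9·56 ≡ 17 (mod 73)
Right side y^r · r^s mod p:
Squares mod 73: 7^1≡7, 7^2≡49, 7^4≡65, 7^8≡64, 7^16≡8, 7^32≡64, 7^64≡8
66 = 64 + 2, so 7^66 ≡ 8·49 ≡ 27 (mod 73)
Squares mod 73: 66^1≡66, 66^2≡49, 66^4≡65, 66^8≡64, 66^16≡8
23 = 16 + 4 + 2 + 1, so 66^23 ≡ 8·65·49·66 ≡ 52 (mod 73)
27·52 = 1404 ≡ 17 (mod 73)
17 ≡ 17 (mod 73), so the signature is genuine.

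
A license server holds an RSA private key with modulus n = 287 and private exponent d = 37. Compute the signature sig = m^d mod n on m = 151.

m^2 ≡ 151^2 = 22801 ≡ 128
m^4 ≡ 128^2 = 16384 ≡ 25
m^8 ≡ 25^2 = 625 ≡ 51
m^16 ≡ 51^2 = 2601 ≡ 18
m^32 ≡ 18^2 = 324 ≡ 37
37 = 32 + 4 + 1, so m^37 ≡ 37·25·151 ≡ 193 (mod 287)

193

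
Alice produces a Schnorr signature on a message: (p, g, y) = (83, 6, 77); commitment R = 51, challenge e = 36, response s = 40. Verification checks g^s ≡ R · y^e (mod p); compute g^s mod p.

69

6^2 = 36
6^4 ≡ 36^2 = 1296 ≡ 51
6^8 ≡ 51^2 = 2601 ≡ 28
6^16 ≡ 28^2 = 784 ≡ 37
6^32 ≡ 37^2 = 1369 ≡ 41
40 = 32 + 8, so 6^40 ≡ 41·28 ≡ 69 (mod 83)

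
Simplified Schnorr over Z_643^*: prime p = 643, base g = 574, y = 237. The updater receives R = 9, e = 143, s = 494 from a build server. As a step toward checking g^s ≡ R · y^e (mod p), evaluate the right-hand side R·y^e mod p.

622

Squares mod 643: 237^1≡237, 237^2≡228, 237^4≡544, 237^8≡156, 237^16≡545, 237^32≡602, 237^64≡395, 237^128≡419
143 = 128 + 8 + 4 + 2 + 1, so 237^143 ≡ 419·156·544·228·237 ≡ 212 (mod 643)
R · y^e ≡ 9·212 = 1908 ≡ 622 (mod 643)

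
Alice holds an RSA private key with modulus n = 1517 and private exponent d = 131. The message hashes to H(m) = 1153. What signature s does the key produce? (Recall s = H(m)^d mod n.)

Squares mod 1517: (H(m))^1≡1153, (H(m))^2≡517, (H(m))^4≡297, (H(m))^8≡223, (H(m))^16≡1185, (H(m))^32≡1000, (H(m))^64≡297, (H(m))^128≡223
131 = 128 + 2 + 1, so (H(m))^131 ≡ 223·517·1153 ≡ 364 (mod 1517)

364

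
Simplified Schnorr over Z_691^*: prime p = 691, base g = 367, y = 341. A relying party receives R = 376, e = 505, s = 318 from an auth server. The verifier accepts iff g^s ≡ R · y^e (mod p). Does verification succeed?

g^s mod p:
Squares mod 691: 367^1≡367, 367^2≡635, 367^4≡372, 367^8≡184, 367^16≡688, 367^32≡9, 367^64≡81, 367^128≡342, 367^256≡185
318 = 256 + 32 + 16 + 8 + 4 + 2, so 367^318 ≡ 185·9·688·184·372·635 ≡ 263 (mod 691)
R · y^e mod p:
Squares mod 691: 341^1≡341, 341^2≡193, 341^4≡626, 341^8≡79, 341^16≡22, 341^32≡484, 341^64≡7, 341^128≡49, 341^256≡328
505 = 256 + 128 + 64 + 32 + 16 + 8 + 1, so 341^505 ≡ 328·49·7·484·22·79·341 ≡ 222 (mod 691)
376·222 = 83472 ≡ 552 (mod 691)
263 ≠ 552; the check fails.

fails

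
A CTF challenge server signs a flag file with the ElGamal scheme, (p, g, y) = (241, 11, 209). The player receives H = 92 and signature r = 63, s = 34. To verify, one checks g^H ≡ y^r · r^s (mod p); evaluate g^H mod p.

11^2 = 121
11^4 ≡ 121^2 = 14641 ≡ 181
11^8 ≡ 181^2 = 32761 ≡ 226
11^16 ≡ 226^2 = 51076 ≡ 225
11^32 ≡ 225^2 = 50625 ≡ 15
11^64 ≡ 15^2 = 225
92 = 64 + 16 + 8 + 4, so 11^92 ≡ 225·225·226·181 ≡ 4 (mod 241)

4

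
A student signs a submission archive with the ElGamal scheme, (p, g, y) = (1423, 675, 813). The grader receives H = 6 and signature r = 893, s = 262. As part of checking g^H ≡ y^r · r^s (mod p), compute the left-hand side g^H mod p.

675^2 = 455625 ≡ 265
675^4 ≡ 265^2 = 70225 ≡ 498
6 = 4 + 2, so 675^6 ≡ 498·265 ≡ 1054 (mod 1423)

1054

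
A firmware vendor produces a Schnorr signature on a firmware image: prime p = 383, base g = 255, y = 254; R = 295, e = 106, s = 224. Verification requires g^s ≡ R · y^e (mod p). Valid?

g^s mod p:
255^2 = 65025 ≡ 298
255^4 ≡ 298^2 = 88804 ≡ 331
255^8 ≡ 331^2 = 109561 ≡ 23
255^16 ≡ 23^2 = 529 ≡ 146
255^32 ≡ 146^2 = 21316 ≡ 251
255^64 ≡ 251^2 = 63001 ≡ 189
255^128 ≡ 189^2 = 35721 ≡ 102
224 = 128 + 64 + 32, so 255^224 ≡ 102·189·251 ≡ 339 (mod 383)
R · y^e mod p:
254^2 = 64516 ≡ 172
254^4 ≡ 172^2 = 29584 ≡ 93
254^8 ≡ 93^2 = 8649 ≡ 223
254^16 ≡ 223^2 = 49729 ≡ 322
254^32 ≡ 322^2 = 103684 ≡ 274
254^64 ≡ 274^2 = 75076 ≡ 8
106 = 64 + 32 + 8 + 2, so 254^106 ≡ 8·274·223·172 ≡ 192 (mod 383)
295·192 = 56640 ≡ 339 (mod 383)
339 ≡ 339 (mod 383); signature holds.

yes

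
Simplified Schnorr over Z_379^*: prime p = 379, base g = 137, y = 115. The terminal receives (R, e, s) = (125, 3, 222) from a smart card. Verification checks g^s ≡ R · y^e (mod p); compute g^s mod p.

322

137^2 = 18769 ≡ 198
137^4 ≡ 198^2 = 39204 ≡ 167
137^8 ≡ 167^2 = 27889 ≡ 222
137^16 ≡ 222^2 = 49284 ≡ 14
137^32 ≡ 14^2 = 196
137^64 ≡ 196^2 = 38416 ≡ 137
137^128 ≡ 137^2 = 18769 ≡ 198
222 = 128 + 64 + 16 + 8 + 4 + 2, so 137^222 ≡ 198·137·14·222·167·198 ≡ 322 (mod 379)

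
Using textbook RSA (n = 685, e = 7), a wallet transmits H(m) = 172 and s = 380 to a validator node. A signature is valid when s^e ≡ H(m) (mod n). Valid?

s^2 ≡ 380^2 = 144400 ≡ 550
s^4 ≡ 550^2 = 302500 ≡ 415
7 = 4 + 2 + 1, so s^7 ≡ 415·550·380 ≡ 300 (mod 685)
s^7 mod 685 = 300, but H(m) = 172.

no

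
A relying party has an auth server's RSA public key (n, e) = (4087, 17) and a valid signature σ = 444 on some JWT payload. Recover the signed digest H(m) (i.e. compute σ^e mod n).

σ^2 ≡ 444^2 = 197136 ≡ 960
σ^4 ≡ 960^2 = 921600 ≡ 2025
σ^8 ≡ 2025^2 = 4100625 ≡ 1364
σ^16 ≡ 1364^2 = 1860496 ≡ 911
17 = 16 + 1, so σ^17 ≡ 911·444 ≡ 3958 (mod 4087)

3958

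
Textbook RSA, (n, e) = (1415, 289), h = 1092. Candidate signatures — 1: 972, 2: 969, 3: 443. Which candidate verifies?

1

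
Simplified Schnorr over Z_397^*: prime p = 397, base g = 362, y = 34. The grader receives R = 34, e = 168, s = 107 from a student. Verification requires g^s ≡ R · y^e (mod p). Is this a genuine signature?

genuine

g^s mod p:
Squares mod 397: 362^1≡362, 362^2≡34, 362^4≡362, 362^8≡34, 362^16≡362, 362^32≡34, 362^64≡362
107 = 64 + 32 + 8 + 2 + 1, so 362^107 ≡ 362·34·34·34·362 ≡ 34 (mod 397)
R · y^e mod p:
Squares mod 397: 34^1≡34, 34^2≡362, 34^4≡34, 34^8≡362, 34^16≡34, 34^32≡362, 34^64≡34, 34^128≡362
168 = 128 + 32 + 8, so 34^168 ≡ 362·362·362 ≡ 1 (mod 397)
34·1 = 34 ≡ 34 (mod 397)
34 ≡ 34 (mod 397); signature holds.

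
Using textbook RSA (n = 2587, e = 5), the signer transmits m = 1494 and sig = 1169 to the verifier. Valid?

sig^2 ≡ 1169^2 = 1366561 ≡ 625
sig^4 ≡ 625^2 = 390625 ≡ 2575
5 = 4 + 1, so sig^5 ≡ 2575·1169 ≡ 1494 (mod 2587)
1494 = m, so the signature checks out.

yes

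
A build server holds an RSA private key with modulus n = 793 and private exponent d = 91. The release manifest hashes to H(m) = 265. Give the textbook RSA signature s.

528

Squares mod 793: (H(m))^1≡265, (H(m))^2≡441, (H(m))^4≡196, (H(m))^8≡352, (H(m))^16≡196, (H(m))^32≡352, (H(m))^64≡196
91 = 64 + 16 + 8 + 2 + 1, so (H(m))^91 ≡ 196·196·352·441·265 ≡ 528 (mod 793)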